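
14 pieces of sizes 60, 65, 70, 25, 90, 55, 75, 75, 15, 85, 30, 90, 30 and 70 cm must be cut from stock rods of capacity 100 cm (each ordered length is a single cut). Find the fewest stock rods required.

10

Total = 90 + 90 + 85 + 75 + 75 + 70 + 70 + 65 + 60 + 55 + 30 + 30 + 25 + 15 = 835 cm.
Lower bound: ⌈835/100⌉ = 9 stock rods.
Also, 10 pieces each exceed 50 cm, and no two of those can share a stock rod, so at least 10 stock rods are needed.
A packing using 10 stock rods:
  stock rod 1: 90 = 90
  stock rod 2: 90 = 90
  stock rod 3: 85 + 15 = 100
  stock rod 4: 75 + 25 = 100
  stock rod 5: 75 = 75
  stock rod 6: 70 + 30 = 100
  stock rod 7: 70 + 30 = 100
  stock rod 8: 65 = 65
  stock rod 9: 60 = 60
  stock rod 10: 55 = 55
This matches the lower bound, so 10 is optimal.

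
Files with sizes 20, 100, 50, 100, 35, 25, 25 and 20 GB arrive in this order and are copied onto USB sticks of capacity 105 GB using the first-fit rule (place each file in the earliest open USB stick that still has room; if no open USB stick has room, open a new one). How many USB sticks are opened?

4

  20 → USB stick 1 (new)  [load 20/105]
  100 → USB stick 2 (new)  [load 100/105]
  50 → USB stick 1  [load 70/105]
  100 → USB stick 3 (new)  [load 100/105]
  35 → USB stick 1  [load 105/105]
  25 → USB stick 4 (new)  [load 25/105]
  25 → USB stick 4  [load 50/105]
  20 → USB stick 4  [load 70/105]
4 USB sticks opened.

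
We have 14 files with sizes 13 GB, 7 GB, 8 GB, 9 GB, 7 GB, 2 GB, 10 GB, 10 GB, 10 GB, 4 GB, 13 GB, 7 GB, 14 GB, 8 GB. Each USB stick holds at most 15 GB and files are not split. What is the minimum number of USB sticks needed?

10

Total = 14 + 13 + 13 + 10 + 10 + 10 + 9 + 8 + 8 + 7 + 7 + 7 + 4 + 2 = 122 GB.
Lower bound: ⌈122/15⌉ = 9 USB sticks.
A packing using 10 USB sticks:
  USB stick 1: 14 = 14
  USB stick 2: 13 + 2 = 15
  USB stick 3: 13 = 13
  USB stick 4: 10 + 4 = 14
  USB stick 5: 10 = 10
  USB stick 6: 10 = 10
  USB stick 7: 9 = 9
  USB stick 8: 8 + 7 = 15
  USB stick 9: 8 + 7 = 15
  USB stick 10: 7 = 7
No arrangement into 9 USB sticks stays within capacity, so 10 is optimal.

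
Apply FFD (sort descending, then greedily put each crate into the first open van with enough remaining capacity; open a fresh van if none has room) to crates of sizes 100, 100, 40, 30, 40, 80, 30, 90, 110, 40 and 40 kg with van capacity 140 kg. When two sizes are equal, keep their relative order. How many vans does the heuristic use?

6

Sorted descending: 110, 100, 100, 90, 80, 40, 40, 40, 40, 30, 30.
  110 → van 1 (new)  [load 110/140]
  100 → van 2 (new)  [load 100/140]
  100 → van 3 (new)  [load 100/140]
  90 → van 4 (new)  [load 90/140]
  80 → van 5 (new)  [load 80/140]
  40 → van 2  [load 140/140]
  40 → van 3  [load 140/140]
  40 → van 4  [load 130/140]
  40 → van 5  [load 120/140]
  30 → van 1  [load 140/140]
  30 → van 6 (new)  [load 30/140]
6 vans opened.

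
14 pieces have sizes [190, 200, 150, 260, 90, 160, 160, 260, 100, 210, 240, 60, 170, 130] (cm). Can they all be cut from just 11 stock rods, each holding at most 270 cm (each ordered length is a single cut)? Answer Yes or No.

A valid assignment using 11 stock rods:
  stock rod 1: 260 = 260
  stock rod 2: 260 = 260
  stock rod 3: 240 = 240
  stock rod 4: 210 + 60 = 270
  stock rod 5: 200 = 200
  stock rod 6: 190 = 190
  stock rod 7: 170 + 100 = 270
  stock rod 8: 160 + 90 = 250
  stock rod 9: 160 = 160
  stock rod 10: 150 = 150
  stock rod 11: 130 = 130
Every load is within 270 cm, so 11 stock rods suffice.

Yes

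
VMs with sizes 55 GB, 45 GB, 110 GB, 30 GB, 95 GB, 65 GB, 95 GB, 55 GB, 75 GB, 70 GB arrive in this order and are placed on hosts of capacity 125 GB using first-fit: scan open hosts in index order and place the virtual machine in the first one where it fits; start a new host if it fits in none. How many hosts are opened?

  55 → host 1 (new)  [load 55/125]
  45 → host 1  [load 100/125]
  110 → host 2 (new)  [load 110/125]
  30 → host 3 (new)  [load 30/125]
  95 → host 3  [load 125/125]
  65 → host 4 (new)  [load 65/125]
  95 → host 5 (new)  [load 95/125]
  55 → host 4  [load 120/125]
  75 → host 6 (new)  [load 75/125]
  70 → host 7 (new)  [load 70/125]
7 hosts opened.

7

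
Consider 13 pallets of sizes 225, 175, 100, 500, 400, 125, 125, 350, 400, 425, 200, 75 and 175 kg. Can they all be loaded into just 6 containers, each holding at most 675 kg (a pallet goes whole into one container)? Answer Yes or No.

Yes

A valid assignment using 5 containers:
  container 1: 500 + 175 = 675
  container 2: 425 + 225 = 650
  container 3: 400 + 200 + 75 = 675
  container 4: 400 + 175 + 100 = 675
  container 5: 350 + 125 + 125 = 600
That uses only 5 ≤ 6, so 6 containers are enough.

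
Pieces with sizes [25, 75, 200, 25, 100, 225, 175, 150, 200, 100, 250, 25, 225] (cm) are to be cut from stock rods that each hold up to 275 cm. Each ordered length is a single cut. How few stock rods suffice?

7

Total = 250 + 225 + 225 + 200 + 200 + 175 + 150 + 100 + 100 + 75 + 25 + 25 + 25 = 1775 cm.
Lower bound: ⌈1775/275⌉ = 7 stock rods.
A packing using 7 stock rods:
  stock rod 1: 250 + 25 = 275
  stock rod 2: 225 + 25 + 25 = 275
  stock rod 3: 225 = 225
  stock rod 4: 200 + 75 = 275
  stock rod 5: 200 = 200
  stock rod 6: 175 + 100 = 275
  stock rod 7: 150 + 100 = 250
This matches the lower bound, so 7 is optimal.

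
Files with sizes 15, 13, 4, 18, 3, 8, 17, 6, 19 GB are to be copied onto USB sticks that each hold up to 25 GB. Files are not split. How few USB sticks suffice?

5

Total = 19 + 18 + 17 + 15 + 13 + 8 + 6 + 4 + 3 = 103 GB.
Lower bound: ⌈103/25⌉ = 5 USB sticks.
A packing using 5 USB sticks:
  USB stick 1: 19 + 6 = 25
  USB stick 2: 18 + 4 + 3 = 25
  USB stick 3: 17 + 8 = 25
  USB stick 4: 15 = 15
  USB stick 5: 13 = 13
This matches the lower bound, so 5 is optimal.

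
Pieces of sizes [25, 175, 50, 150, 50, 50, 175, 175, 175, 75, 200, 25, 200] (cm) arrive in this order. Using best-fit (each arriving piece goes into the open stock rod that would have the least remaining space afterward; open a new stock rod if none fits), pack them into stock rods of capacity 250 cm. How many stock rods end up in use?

7

  25 → stock rod 1 (new)  [load 25/250]
  175 → stock rod 1  [load 200/250]
  50 → stock rod 1  [load 250/250]
  150 → stock rod 2 (new)  [load 150/250]
  50 → stock rod 2  [load 200/250]
  50 → stock rod 2  [load 250/250]
  175 → stock rod 3 (new)  [load 175/250]
  175 → stock rod 4 (new)  [load 175/250]
  175 → stock rod 5 (new)  [load 175/250]
  75 → stock rod 3  [load 250/250]
  200 → stock rod 6 (new)  [load 200/250]
  25 → stock rod 6  [load 225/250]
  200 → stock rod 7 (new)  [load 200/250]
7 stock rods opened.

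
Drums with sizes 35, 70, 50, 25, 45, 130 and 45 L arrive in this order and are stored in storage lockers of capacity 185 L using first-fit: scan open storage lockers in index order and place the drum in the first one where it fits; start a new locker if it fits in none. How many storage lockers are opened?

  35 → locker 1 (new)  [load 35/185]
  70 → locker 1  [load 105/185]
  50 → locker 1  [load 155/185]
  25 → locker 1  [load 180/185]
  45 → locker 2 (new)  [load 45/185]
  130 → locker 2  [load 175/185]
  45 → locker 3 (new)  [load 45/185]
3 storage lockers opened.

3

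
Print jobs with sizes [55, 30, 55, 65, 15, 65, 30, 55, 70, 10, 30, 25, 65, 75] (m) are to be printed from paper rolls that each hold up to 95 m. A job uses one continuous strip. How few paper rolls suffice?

Total = 75 + 70 + 65 + 65 + 65 + 55 + 55 + 55 + 30 + 30 + 30 + 25 + 15 + 10 = 645 m.
Lower bound: ⌈645/95⌉ = 7 paper rolls.
Also, 8 print jobs each exceed 95/2 m, and no two of those can share a roll, so at least 8 paper rolls are needed.
A packing using 8 paper rolls:
  roll 1: 75 + 15 = 90
  roll 2: 70 + 25 = 95
  roll 3: 65 + 30 = 95
  roll 4: 65 + 30 = 95
  roll 5: 65 + 30 = 95
  roll 6: 55 + 10 = 65
  roll 7: 55 = 55
  roll 8: 55 = 55
This matches the lower bound, so 8 is optimal.

8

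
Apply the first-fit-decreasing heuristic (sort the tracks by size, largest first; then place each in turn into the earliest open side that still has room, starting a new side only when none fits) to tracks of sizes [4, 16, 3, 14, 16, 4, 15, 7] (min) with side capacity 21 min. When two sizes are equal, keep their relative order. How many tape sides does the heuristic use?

4

Sorted descending: 16, 16, 15, 14, 7, 4, 4, 3.
  16 → side 1 (new)  [load 16/21]
  16 → side 2 (new)  [load 16/21]
  15 → side 3 (new)  [load 15/21]
  14 → side 4 (new)  [load 14/21]
  7 → side 4  [load 21/21]
  4 → side 1  [load 20/21]
  4 → side 2  [load 20/21]
  3 → side 3  [load 18/21]
4 tape sides opened.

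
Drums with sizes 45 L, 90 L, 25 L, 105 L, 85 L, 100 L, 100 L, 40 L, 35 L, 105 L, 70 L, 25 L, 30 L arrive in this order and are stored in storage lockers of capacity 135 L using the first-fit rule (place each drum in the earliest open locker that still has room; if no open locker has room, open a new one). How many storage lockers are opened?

  45 → locker 1 (new)  [load 45/135]
  90 → locker 1  [load 135/135]
  25 → locker 2 (new)  [load 25/135]
  105 → locker 2  [load 130/135]
  85 → locker 3 (new)  [load 85/135]
  100 → locker 4 (new)  [load 100/135]
  100 → locker 5 (new)  [load 100/135]
  40 → locker 3  [load 125/135]
  35 → locker 4  [load 135/135]
  105 → locker 6 (new)  [load 105/135]
  70 → locker 7 (new)  [load 70/135]
  25 → locker 5  [load 125/135]
  30 → locker 6  [load 135/135]
7 storage lockers opened.

7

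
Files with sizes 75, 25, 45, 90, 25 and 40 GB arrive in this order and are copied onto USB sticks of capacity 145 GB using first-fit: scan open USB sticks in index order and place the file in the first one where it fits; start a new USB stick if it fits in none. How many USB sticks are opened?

  75 → USB stick 1 (new)  [load 75/145]
  25 → USB stick 1  [load 100/145]
  45 → USB stick 1  [load 145/145]
  90 → USB stick 2 (new)  [load 90/145]
  25 → USB stick 2  [load 115/145]
  40 → USB stick 3 (new)  [load 40/145]
3 USB sticks opened.

3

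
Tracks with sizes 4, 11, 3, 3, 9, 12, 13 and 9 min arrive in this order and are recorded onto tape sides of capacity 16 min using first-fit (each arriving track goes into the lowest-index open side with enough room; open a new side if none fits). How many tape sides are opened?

  4 → side 1 (new)  [load 4/16]
  11 → side 1  [load 15/16]
  3 → side 2 (new)  [load 3/16]
  3 → side 2  [load 6/16]
  9 → side 2  [load 15/16]
  12 → side 3 (new)  [load 12/16]
  13 → side 4 (new)  [load 13/16]
  9 → side 5 (new)  [load 9/16]
5 tape sides opened.

5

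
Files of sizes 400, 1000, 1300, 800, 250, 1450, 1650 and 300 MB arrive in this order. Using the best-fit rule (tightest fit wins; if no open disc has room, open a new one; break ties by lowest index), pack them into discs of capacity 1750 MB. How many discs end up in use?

5

  400 → disc 1 (new)  [load 400/1750]
  1000 → disc 1  [load 1400/1750]
  1300 → disc 2 (new)  [load 1300/1750]
  800 → disc 3 (new)  [load 800/1750]
  250 → disc 1  [load 1650/1750]
  1450 → disc 4 (new)  [load 1450/1750]
  1650 → disc 5 (new)  [load 1650/1750]
  300 → disc 4  [load 1750/1750]
5 discs opened.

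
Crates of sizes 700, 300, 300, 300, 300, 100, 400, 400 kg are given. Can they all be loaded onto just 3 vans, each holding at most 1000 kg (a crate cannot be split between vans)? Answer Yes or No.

Yes

A valid assignment using 3 vans:
  van 1: 700 + 300 = 1000
  van 2: 400 + 400 + 100 = 900
  van 3: 300 + 300 + 300 = 900
Every load is within 1000 kg, so 3 vans suffice.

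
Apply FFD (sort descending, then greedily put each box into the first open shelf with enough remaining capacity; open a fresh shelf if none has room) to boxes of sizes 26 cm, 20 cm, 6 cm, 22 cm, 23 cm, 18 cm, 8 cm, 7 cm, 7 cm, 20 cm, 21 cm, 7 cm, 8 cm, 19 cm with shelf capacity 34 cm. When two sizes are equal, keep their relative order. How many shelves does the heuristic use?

8

Sorted descending: 26, 23, 22, 21, 20, 20, 19, 18, 8, 8, 7, 7, 7, 6.
  26 → shelf 1 (new)  [load 26/34]
  23 → shelf 2 (new)  [load 23/34]
  22 → shelf 3 (new)  [load 22/34]
  21 → shelf 4 (new)  [load 21/34]
  20 → shelf 5 (new)  [load 20/34]
  20 → shelf 6 (new)  [load 20/34]
  19 → shelf 7 (new)  [load 19/34]
  18 → shelf 8 (new)  [load 18/34]
  8 → shelf 1  [load 34/34]
  8 → shelf 2  [load 31/34]
  7 → shelf 3  [load 29/34]
  7 → shelf 4  [load 28/34]
  7 → shelf 5  [load 27/34]
  6 → shelf 4  [load 34/34]
8 shelves opened.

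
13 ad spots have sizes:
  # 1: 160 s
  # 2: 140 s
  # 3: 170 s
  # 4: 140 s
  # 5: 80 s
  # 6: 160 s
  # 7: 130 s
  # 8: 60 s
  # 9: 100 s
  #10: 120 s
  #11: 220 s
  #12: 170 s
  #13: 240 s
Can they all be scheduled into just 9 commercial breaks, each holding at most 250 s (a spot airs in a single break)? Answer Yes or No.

A valid assignment using 9 commercial breaks:
  break 1: 240 = 240
  break 2: 220 = 220
  break 3: 170 + 80 = 250
  break 4: 170 + 60 = 230
  break 5: 160 = 160
  break 6: 160 = 160
  break 7: 140 + 100 = 240
  break 8: 140 = 140
  break 9: 130 + 120 = 250
Every load is within 250 s, so 9 commercial breaks suffice.

Yes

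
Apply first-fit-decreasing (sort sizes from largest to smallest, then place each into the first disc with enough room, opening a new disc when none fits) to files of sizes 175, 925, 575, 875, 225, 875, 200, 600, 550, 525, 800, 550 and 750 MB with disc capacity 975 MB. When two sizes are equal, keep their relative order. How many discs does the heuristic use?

Sorted descending: 925, 875, 875, 800, 750, 600, 575, 550, 550, 525, 225, 200, 175.
  925 → disc 1 (new)  [load 925/975]
  875 → disc 2 (new)  [load 875/975]
  875 → disc 3 (new)  [load 875/975]
  800 → disc 4 (new)  [load 800/975]
  750 → disc 5 (new)  [load 750/975]
  600 → disc 6 (new)  [load 600/975]
  575 → disc 7 (new)  [load 575/975]
  550 → disc 8 (new)  [load 550/975]
  550 → disc 9 (new)  [load 550/975]
  525 → disc 10 (new)  [load 525/975]
  225 → disc 5  [load 975/975]
  200 → disc 6  [load 800/975]
  175 → disc 4  [load 975/975]
10 discs opened.

10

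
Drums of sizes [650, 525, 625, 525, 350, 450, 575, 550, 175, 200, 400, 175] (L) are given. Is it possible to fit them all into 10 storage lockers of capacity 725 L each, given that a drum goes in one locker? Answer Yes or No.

A valid assignment using 9 storage lockers:
  locker 1: 650 = 650
  locker 2: 625 = 625
  locker 3: 575 = 575
  locker 4: 550 + 175 = 725
  locker 5: 525 + 200 = 725
  locker 6: 525 + 175 = 700
  locker 7: 450 = 450
  locker 8: 400 = 400
  locker 9: 350 = 350
That uses only 9 ≤ 10, so 10 storage lockers are enough.

Yes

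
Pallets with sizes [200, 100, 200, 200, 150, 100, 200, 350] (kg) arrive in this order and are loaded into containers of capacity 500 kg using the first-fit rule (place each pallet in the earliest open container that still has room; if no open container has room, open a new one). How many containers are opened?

  200 → container 1 (new)  [load 200/500]
  100 → container 1  [load 300/500]
  200 → container 1  [load 500/500]
  200 → container 2 (new)  [load 200/500]
  150 → container 2  [load 350/500]
  100 → container 2  [load 450/500]
  200 → container 3 (new)  [load 200/500]
  350 → container 4 (new)  [load 350/500]
4 containers opened.

4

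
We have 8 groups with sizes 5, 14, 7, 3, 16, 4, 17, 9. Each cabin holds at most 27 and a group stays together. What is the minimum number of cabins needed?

Total = 17 + 16 + 14 + 9 + 7 + 5 + 4 + 3 = 75.
Lower bound: ⌈75/27⌉ = 3 cabins.
A packing using 3 cabins:
  cabin 1: 17 + 9 = 26
  cabin 2: 16 + 7 + 4 = 27
  cabin 3: 14 + 5 + 3 = 22
This matches the lower bound, so 3 is optimal.

3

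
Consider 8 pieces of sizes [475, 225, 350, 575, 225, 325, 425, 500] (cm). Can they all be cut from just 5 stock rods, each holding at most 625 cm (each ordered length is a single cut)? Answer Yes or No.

Total = 3100 cm; ⌈3100/625⌉ = 5.
6 pieces each exceed half the capacity and cannot share a stock rod, forcing at least 6 stock rods.
At least 6 stock rods are required, but only 5 are allowed.

No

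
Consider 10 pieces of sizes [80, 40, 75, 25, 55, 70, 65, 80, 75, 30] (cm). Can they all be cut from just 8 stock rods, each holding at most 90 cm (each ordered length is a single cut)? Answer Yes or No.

Yes

A valid assignment using 8 stock rods:
  stock rod 1: 80 = 80
  stock rod 2: 80 = 80
  stock rod 3: 75 = 75
  stock rod 4: 75 = 75
  stock rod 5: 70 = 70
  stock rod 6: 65 + 25 = 90
  stock rod 7: 55 + 30 = 85
  stock rod 8: 40 = 40
Every load is within 90 cm, so 8 stock rods suffice.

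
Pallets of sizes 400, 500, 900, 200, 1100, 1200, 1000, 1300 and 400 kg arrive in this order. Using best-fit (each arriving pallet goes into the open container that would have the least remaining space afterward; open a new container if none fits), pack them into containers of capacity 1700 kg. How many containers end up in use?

6

  400 → container 1 (new)  [load 400/1700]
  500 → container 1  [load 900/1700]
  900 → container 2 (new)  [load 900/1700]
  200 → container 1  [load 1100/1700]
  1100 → container 3 (new)  [load 1100/1700]
  1200 → container 4 (new)  [load 1200/1700]
  1000 → container 5 (new)  [load 1000/1700]
  1300 → container 6 (new)  [load 1300/1700]
  400 → container 6  [load 1700/1700]
6 containers opened.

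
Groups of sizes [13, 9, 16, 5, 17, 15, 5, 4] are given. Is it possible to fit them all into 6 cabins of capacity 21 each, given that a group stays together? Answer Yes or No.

Yes

A valid assignment using 5 cabins:
  cabin 1: 17 + 4 = 21
  cabin 2: 16 + 5 = 21
  cabin 3: 15 + 5 = 20
  cabin 4: 13 = 13
  cabin 5: 9 = 9
That uses only 5 ≤ 6, so 6 cabins are enough.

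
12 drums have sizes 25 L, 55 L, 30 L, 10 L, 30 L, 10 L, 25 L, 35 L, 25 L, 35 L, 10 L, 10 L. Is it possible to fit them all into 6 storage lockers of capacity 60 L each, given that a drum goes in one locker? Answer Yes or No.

A valid assignment using 6 storage lockers:
  locker 1: 55 = 55
  locker 2: 35 + 25 = 60
  locker 3: 35 + 25 = 60
  locker 4: 30 + 30 = 60
  locker 5: 25 + 10 + 10 + 10 = 55
  locker 6: 10 = 10
Every load is within 60 L, so 6 storage lockers suffice.

Yes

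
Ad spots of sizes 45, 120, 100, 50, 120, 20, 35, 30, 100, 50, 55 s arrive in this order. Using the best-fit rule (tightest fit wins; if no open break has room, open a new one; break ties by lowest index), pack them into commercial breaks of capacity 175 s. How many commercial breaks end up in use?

5

  45 → break 1 (new)  [load 45/175]
  120 → break 1  [load 165/175]
  100 → break 2 (new)  [load 100/175]
  50 → break 2  [load 150/175]
  120 → break 3 (new)  [load 120/175]
  20 → break 2  [load 170/175]
  35 → break 3  [load 155/175]
  30 → break 4 (new)  [load 30/175]
  100 → break 4  [load 130/175]
  50 → break 5 (new)  [load 50/175]
  55 → break 5  [load 105/175]
5 commercial breaks opened.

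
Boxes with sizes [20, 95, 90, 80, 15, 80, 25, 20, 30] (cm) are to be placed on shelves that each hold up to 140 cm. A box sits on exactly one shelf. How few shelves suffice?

Total = 95 + 90 + 80 + 80 + 30 + 25 + 20 + 20 + 15 = 455 cm.
Lower bound: ⌈455/140⌉ = 4 shelves.
A packing using 4 shelves:
  shelf 1: 95 + 30 + 15 = 140
  shelf 2: 90 + 25 + 20 = 135
  shelf 3: 80 + 20 = 100
  shelf 4: 80 = 80
This matches the lower bound, so 4 is optimal.

4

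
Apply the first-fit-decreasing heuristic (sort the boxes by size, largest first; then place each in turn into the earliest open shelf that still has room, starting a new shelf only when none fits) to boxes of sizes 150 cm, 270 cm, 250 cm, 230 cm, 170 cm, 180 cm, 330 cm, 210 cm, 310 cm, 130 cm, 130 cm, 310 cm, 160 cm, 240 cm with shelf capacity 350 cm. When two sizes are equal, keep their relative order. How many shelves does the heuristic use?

11

Sorted descending: 330, 310, 310, 270, 250, 240, 230, 210, 180, 170, 160, 150, 130, 130.
  330 → shelf 1 (new)  [load 330/350]
  310 → shelf 2 (new)  [load 310/350]
  310 → shelf 3 (new)  [load 310/350]
  270 → shelf 4 (new)  [load 270/350]
  250 → shelf 5 (new)  [load 250/350]
  240 → shelf 6 (new)  [load 240/350]
  230 → shelf 7 (new)  [load 230/350]
  210 → shelf 8 (new)  [load 210/350]
  180 → shelf 9 (new)  [load 180/350]
  170 → shelf 9  [load 350/350]
  160 → shelf 10 (new)  [load 160/350]
  150 → shelf 10  [load 310/350]
  130 → shelf 8  [load 340/350]
  130 → shelf 11 (new)  [load 130/350]
11 shelves opened.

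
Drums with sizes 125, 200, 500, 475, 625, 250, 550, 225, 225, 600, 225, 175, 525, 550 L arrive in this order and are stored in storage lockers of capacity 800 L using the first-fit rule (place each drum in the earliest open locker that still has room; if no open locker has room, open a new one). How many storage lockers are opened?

  125 → locker 1 (new)  [load 125/800]
  200 → locker 1  [load 325/800]
  500 → locker 2 (new)  [load 500/800]
  475 → locker 1  [load 800/800]
  625 → locker 3 (new)  [load 625/800]
  250 → locker 2  [load 750/800]
  550 → locker 4 (new)  [load 550/800]
  225 → locker 4  [load 775/800]
  225 → locker 5 (new)  [load 225/800]
  600 → locker 6 (new)  [load 600/800]
  225 → locker 5  [load 450/800]
  175 → locker 3  [load 800/800]
  525 → locker 7 (new)  [load 525/800]
  550 → locker 8 (new)  [load 550/800]
8 storage lockers opened.

8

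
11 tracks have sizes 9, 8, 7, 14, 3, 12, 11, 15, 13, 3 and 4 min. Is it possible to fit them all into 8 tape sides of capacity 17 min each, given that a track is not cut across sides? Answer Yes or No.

Yes

A valid assignment using 7 tape sides:
  side 1: 15 = 15
  side 2: 14 + 3 = 17
  side 3: 13 + 4 = 17
  side 4: 12 + 3 = 15
  side 5: 11 = 11
  side 6: 9 + 8 = 17
  side 7: 7 = 7
That uses only 7 ≤ 8, so 8 tape sides are enough.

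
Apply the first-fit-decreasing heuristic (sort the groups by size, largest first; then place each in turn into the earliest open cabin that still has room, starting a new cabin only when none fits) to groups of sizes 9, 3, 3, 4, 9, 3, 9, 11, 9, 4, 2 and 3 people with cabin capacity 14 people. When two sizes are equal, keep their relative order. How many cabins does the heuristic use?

Sorted descending: 11, 9, 9, 9, 9, 4, 4, 3, 3, 3, 3, 2.
  11 → cabin 1 (new)  [load 11/14]
  9 → cabin 2 (new)  [load 9/14]
  9 → cabin 3 (new)  [load 9/14]
  9 → cabin 4 (new)  [load 9/14]
  9 → cabin 5 (new)  [load 9/14]
  4 → cabin 2  [load 13/14]
  4 → cabin 3  [load 13/14]
  3 → cabin 1  [load 14/14]
  3 → cabin 4  [load 12/14]
  3 → cabin 5  [load 12/14]
  3 → cabin 6 (new)  [load 3/14]
  2 → cabin 4  [load 14/14]
6 cabins opened.

6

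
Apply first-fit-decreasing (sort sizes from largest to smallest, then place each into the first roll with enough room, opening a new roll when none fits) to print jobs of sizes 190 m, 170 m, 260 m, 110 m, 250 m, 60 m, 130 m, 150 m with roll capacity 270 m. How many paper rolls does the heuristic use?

Sorted descending: 260, 250, 190, 170, 150, 130, 110, 60.
  260 → roll 1 (new)  [load 260/270]
  250 → roll 2 (new)  [load 250/270]
  190 → roll 3 (new)  [load 190/270]
  170 → roll 4 (new)  [load 170/270]
  150 → roll 5 (new)  [load 150/270]
  130 → roll 6 (new)  [load 130/270]
  110 → roll 5  [load 260/270]
  60 → roll 3  [load 250/270]
6 paper rolls opened.

6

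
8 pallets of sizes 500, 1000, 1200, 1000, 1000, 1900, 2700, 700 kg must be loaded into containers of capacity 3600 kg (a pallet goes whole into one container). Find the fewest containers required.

3

Total = 2700 + 1900 + 1200 + 1000 + 1000 + 1000 + 700 + 500 = 10000 kg.
Lower bound: ⌈10000/3600⌉ = 3 containers.
A packing using 3 containers:
  container 1: 2700 + 700 = 3400
  container 2: 1900 + 1200 + 500 = 3600
  container 3: 1000 + 1000 + 1000 = 3000
This matches the lower bound, so 3 is optimal.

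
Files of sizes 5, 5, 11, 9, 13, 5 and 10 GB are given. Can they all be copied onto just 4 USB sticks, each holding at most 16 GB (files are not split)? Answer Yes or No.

Yes

A valid assignment using 4 USB sticks:
  USB stick 1: 13 = 13
  USB stick 2: 11 + 5 = 16
  USB stick 3: 10 + 5 = 15
  USB stick 4: 9 + 5 = 14
Every load is within 16 GB, so 4 USB sticks suffice.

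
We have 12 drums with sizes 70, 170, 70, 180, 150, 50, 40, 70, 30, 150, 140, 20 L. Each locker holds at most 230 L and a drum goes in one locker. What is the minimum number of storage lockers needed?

6

Total = 180 + 170 + 150 + 150 + 140 + 70 + 70 + 70 + 50 + 40 + 30 + 20 = 1140 L.
Lower bound: ⌈1140/230⌉ = 5 storage lockers.
A packing using 6 storage lockers:
  locker 1: 180 + 50 = 230
  locker 2: 170 + 40 + 20 = 230
  locker 3: 150 + 70 = 220
  locker 4: 150 + 70 = 220
  locker 5: 140 + 70 = 210
  locker 6: 30 = 30
No arrangement into 5 storage lockers stays within capacity, so 6 is optimal.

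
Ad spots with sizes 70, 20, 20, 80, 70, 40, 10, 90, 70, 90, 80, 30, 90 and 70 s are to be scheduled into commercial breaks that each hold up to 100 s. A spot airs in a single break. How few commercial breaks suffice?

Total = 90 + 90 + 90 + 80 + 80 + 70 + 70 + 70 + 70 + 40 + 30 + 20 + 20 + 10 = 830 s.
Lower bound: ⌈830/100⌉ = 9 commercial breaks.
A packing using 10 commercial breaks:
  break 1: 90 + 10 = 100
  break 2: 90 = 90
  break 3: 90 = 90
  break 4: 80 + 20 = 100
  break 5: 80 + 20 = 100
  break 6: 70 + 30 = 100
  break 7: 70 = 70
  break 8: 70 = 70
  break 9: 70 = 70
  break 10: 40 = 40
No arrangement into 9 commercial breaks stays within capacity, so 10 is optimal.

10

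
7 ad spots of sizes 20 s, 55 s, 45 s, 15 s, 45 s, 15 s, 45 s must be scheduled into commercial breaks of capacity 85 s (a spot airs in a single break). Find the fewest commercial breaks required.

Total = 55 + 45 + 45 + 45 + 20 + 15 + 15 = 240 s.
Lower bound: ⌈240/85⌉ = 3 commercial breaks.
Also, 4 ad spots each exceed 85/2 s, and no two of those can share a break, so at least 4 commercial breaks are needed.
A packing using 4 commercial breaks:
  break 1: 55 + 20 = 75
  break 2: 45 + 15 + 15 = 75
  break 3: 45 = 45
  break 4: 45 = 45
This matches the lower bound, so 4 is optimal.

4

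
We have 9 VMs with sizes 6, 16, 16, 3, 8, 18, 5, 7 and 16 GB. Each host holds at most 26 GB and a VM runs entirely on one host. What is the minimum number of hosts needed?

Total = 18 + 16 + 16 + 16 + 8 + 7 + 6 + 5 + 3 = 95 GB.
Lower bound: ⌈95/26⌉ = 4 hosts.
A packing using 4 hosts:
  host 1: 18 + 8 = 26
  host 2: 16 + 7 + 3 = 26
  host 3: 16 + 6 = 22
  host 4: 16 + 5 = 21
This matches the lower bound, so 4 is optimal.

4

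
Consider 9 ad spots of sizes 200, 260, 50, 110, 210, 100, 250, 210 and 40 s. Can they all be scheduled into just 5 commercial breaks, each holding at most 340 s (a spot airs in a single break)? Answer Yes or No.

Yes

A valid assignment using 5 commercial breaks:
  break 1: 260 + 50 = 310
  break 2: 250 + 40 = 290
  break 3: 210 + 110 = 320
  break 4: 210 + 100 = 310
  break 5: 200 = 200
Every load is within 340 s, so 5 commercial breaks suffice.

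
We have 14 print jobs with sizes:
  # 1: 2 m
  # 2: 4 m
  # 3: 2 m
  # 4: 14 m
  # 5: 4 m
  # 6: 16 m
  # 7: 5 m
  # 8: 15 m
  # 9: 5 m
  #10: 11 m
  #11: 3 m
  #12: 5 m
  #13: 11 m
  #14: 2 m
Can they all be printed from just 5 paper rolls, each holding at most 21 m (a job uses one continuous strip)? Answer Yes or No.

Yes

A valid assignment using 5 paper rolls:
  roll 1: 16 + 5 = 21
  roll 2: 15 + 5 = 20
  roll 3: 14 + 5 + 2 = 21
  roll 4: 11 + 4 + 4 + 2 = 21
  roll 5: 11 + 3 + 2 = 16
Every load is within 21 m, so 5 paper rolls suffice.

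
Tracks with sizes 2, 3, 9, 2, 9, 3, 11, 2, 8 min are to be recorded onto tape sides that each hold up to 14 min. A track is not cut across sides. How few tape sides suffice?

4

Total = 11 + 9 + 9 + 8 + 3 + 3 + 2 + 2 + 2 = 49 min.
Lower bound: ⌈49/14⌉ = 4 tape sides.
A packing using 4 tape sides:
  side 1: 11 + 3 = 14
  side 2: 9 + 3 + 2 = 14
  side 3: 9 + 2 + 2 = 13
  side 4: 8 = 8
This matches the lower bound, so 4 is optimal.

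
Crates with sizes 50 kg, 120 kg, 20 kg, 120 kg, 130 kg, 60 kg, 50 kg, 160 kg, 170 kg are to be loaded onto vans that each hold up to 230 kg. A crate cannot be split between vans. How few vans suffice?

Total = 170 + 160 + 130 + 120 + 120 + 60 + 50 + 50 + 20 = 880 kg.
Lower bound: ⌈880/230⌉ = 4 vans.
Also, 5 crates each exceed 115 kg, and no two of those can share a van, so at least 5 vans are needed.
A packing using 5 vans:
  van 1: 170 + 60 = 230
  van 2: 160 + 50 + 20 = 230
  van 3: 130 + 50 = 180
  van 4: 120 = 120
  van 5: 120 = 120
This matches the lower bound, so 5 is optimal.

5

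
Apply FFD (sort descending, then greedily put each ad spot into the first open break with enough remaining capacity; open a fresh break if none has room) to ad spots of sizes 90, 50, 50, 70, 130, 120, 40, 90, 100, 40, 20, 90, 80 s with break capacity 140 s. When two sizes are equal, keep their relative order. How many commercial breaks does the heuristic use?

8

Sorted descending: 130, 120, 100, 90, 90, 90, 80, 70, 50, 50, 40, 40, 20.
  130 → break 1 (new)  [load 130/140]
  120 → break 2 (new)  [load 120/140]
  100 → break 3 (new)  [load 100/140]
  90 → break 4 (new)  [load 90/140]
  90 → break 5 (new)  [load 90/140]
  90 → break 6 (new)  [load 90/140]
  80 → break 7 (new)  [load 80/140]
  70 → break 8 (new)  [load 70/140]
  50 → break 4  [load 140/140]
  50 → break 5  [load 140/140]
  40 → break 3  [load 140/140]
  40 → break 6  [load 130/140]
  20 → break 2  [load 140/140]
8 commercial breaks opened.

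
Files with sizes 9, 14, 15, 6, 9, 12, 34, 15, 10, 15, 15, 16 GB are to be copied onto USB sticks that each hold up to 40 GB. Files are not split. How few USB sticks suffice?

Total = 34 + 16 + 15 + 15 + 15 + 15 + 14 + 12 + 10 + 9 + 9 + 6 = 170 GB.
Lower bound: ⌈170/40⌉ = 5 USB sticks.
A packing using 5 USB sticks:
  USB stick 1: 34 + 6 = 40
  USB stick 2: 16 + 15 + 9 = 40
  USB stick 3: 15 + 15 + 10 = 40
  USB stick 4: 15 + 14 + 9 = 38
  USB stick 5: 12 = 12
This matches the lower bound, so 5 is optimal.

5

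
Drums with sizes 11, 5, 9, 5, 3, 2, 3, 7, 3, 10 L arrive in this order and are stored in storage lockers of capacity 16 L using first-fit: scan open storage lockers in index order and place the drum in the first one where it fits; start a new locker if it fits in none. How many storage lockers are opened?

  11 → locker 1 (new)  [load 11/16]
  5 → locker 1  [load 16/16]
  9 → locker 2 (new)  [load 9/16]
  5 → locker 2  [load 14/16]
  3 → locker 3 (new)  [load 3/16]
  2 → locker 2  [load 16/16]
  3 → locker 3  [load 6/16]
  7 → locker 3  [load 13/16]
  3 → locker 3  [load 16/16]
  10 → locker 4 (new)  [load 10/16]
4 storage lockers opened.

4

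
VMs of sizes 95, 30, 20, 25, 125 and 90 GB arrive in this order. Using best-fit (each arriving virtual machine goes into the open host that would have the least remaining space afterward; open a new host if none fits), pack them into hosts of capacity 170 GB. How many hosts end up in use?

3

  95 → host 1 (new)  [load 95/170]
  30 → host 1  [load 125/170]
  20 → host 1  [load 145/170]
  25 → host 1  [load 170/170]
  125 → host 2 (new)  [load 125/170]
  90 → host 3 (new)  [load 90/170]
3 hosts opened.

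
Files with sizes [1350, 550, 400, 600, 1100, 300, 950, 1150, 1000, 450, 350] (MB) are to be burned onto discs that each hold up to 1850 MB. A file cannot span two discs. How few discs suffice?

5

Total = 1350 + 1150 + 1100 + 1000 + 950 + 600 + 550 + 450 + 400 + 350 + 300 = 8200 MB.
Lower bound: ⌈8200/1850⌉ = 5 discs.
A packing using 5 discs:
  disc 1: 1350 + 450 = 1800
  disc 2: 1150 + 600 = 1750
  disc 3: 1100 + 550 = 1650
  disc 4: 1000 + 400 + 350 = 1750
  disc 5: 950 + 300 = 1250
This matches the lower bound, so 5 is optimal.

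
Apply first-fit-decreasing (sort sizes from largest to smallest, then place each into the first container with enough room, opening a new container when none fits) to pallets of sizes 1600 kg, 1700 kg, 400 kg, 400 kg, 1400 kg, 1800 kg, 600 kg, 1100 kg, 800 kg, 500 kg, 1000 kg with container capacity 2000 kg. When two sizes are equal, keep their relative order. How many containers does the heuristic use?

6

Sorted descending: 1800, 1700, 1600, 1400, 1100, 1000, 800, 600, 500, 400, 400.
  1800 → container 1 (new)  [load 1800/2000]
  1700 → container 2 (new)  [load 1700/2000]
  1600 → container 3 (new)  [load 1600/2000]
  1400 → container 4 (new)  [load 1400/2000]
  1100 → container 5 (new)  [load 1100/2000]
  1000 → container 6 (new)  [load 1000/2000]
  800 → container 5  [load 1900/2000]
  600 → container 4  [load 2000/2000]
  500 → container 6  [load 1500/2000]
  400 → container 3  [load 2000/2000]
  400 → container 6  [load 1900/2000]
6 containers opened.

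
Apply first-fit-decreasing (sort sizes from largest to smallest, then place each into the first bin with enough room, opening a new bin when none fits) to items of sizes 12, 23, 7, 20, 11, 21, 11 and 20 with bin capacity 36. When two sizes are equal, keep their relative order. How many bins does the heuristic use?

Sorted descending: 23, 21, 20, 20, 12, 11, 11, 7.
  23 → bin 1 (new)  [load 23/36]
  21 → bin 2 (new)  [load 21/36]
  20 → bin 3 (new)  [load 20/36]
  20 → bin 4 (new)  [load 20/36]
  12 → bin 1  [load 35/36]
  11 → bin 2  [load 32/36]
  11 → bin 3  [load 31/36]
  7 → bin 4  [load 27/36]
4 bins opened.

4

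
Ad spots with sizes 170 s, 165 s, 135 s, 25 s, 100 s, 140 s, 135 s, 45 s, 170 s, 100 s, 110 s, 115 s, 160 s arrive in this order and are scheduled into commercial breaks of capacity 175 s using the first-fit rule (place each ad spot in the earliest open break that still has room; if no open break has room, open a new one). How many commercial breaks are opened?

  170 → break 1 (new)  [load 170/175]
  165 → break 2 (new)  [load 165/175]
  135 → break 3 (new)  [load 135/175]
  25 → break 3  [load 160/175]
  100 → break 4 (new)  [load 100/175]
  140 → break 5 (new)  [load 140/175]
  135 → break 6 (new)  [load 135/175]
  45 → break 4  [load 145/175]
  170 → break 7 (new)  [load 170/175]
  100 → break 8 (new)  [load 100/175]
  110 → break 9 (new)  [load 110/175]
  115 → break 10 (new)  [load 115/175]
  160 → break 11 (new)  [load 160/175]
11 commercial breaks opened.

11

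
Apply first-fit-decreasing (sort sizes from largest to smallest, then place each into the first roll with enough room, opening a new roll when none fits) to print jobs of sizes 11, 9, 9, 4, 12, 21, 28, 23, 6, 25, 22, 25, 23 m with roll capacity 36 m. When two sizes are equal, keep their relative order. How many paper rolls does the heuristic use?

7

Sorted descending: 28, 25, 25, 23, 23, 22, 21, 12, 11, 9, 9, 6, 4.
  28 → roll 1 (new)  [load 28/36]
  25 → roll 2 (new)  [load 25/36]
  25 → roll 3 (new)  [load 25/36]
  23 → roll 4 (new)  [load 23/36]
  23 → roll 5 (new)  [load 23/36]
  22 → roll 6 (new)  [load 22/36]
  21 → roll 7 (new)  [load 21/36]
  12 → roll 4  [load 35/36]
  11 → roll 2  [load 36/36]
  9 → roll 3  [load 34/36]
  9 → roll 5  [load 32/36]
  6 → roll 1  [load 34/36]
  4 → roll 5  [load 36/36]
7 paper rolls opened.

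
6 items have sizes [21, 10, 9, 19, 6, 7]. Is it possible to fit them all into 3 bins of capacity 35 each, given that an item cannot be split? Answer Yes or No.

A valid assignment using 3 bins:
  bin 1: 21 + 10 = 31
  bin 2: 19 + 9 + 7 = 35
  bin 3: 6 = 6
Every load is within 35, so 3 bins suffice.

Yes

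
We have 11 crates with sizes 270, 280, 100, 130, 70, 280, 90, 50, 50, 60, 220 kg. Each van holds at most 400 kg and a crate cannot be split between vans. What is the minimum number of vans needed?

Total = 280 + 280 + 270 + 220 + 130 + 100 + 90 + 70 + 60 + 50 + 50 = 1600 kg.
Lower bound: ⌈1600/400⌉ = 4 vans.
A packing using 5 vans:
  van 1: 280 + 100 = 380
  van 2: 280 + 90 = 370
  van 3: 270 + 130 = 400
  van 4: 220 + 70 + 60 + 50 = 400
  van 5: 50 = 50
No arrangement into 4 vans stays within capacity, so 5 is optimal.

5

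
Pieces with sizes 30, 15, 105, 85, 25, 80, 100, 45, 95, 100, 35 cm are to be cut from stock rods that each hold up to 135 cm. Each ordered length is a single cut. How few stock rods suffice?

6

Total = 105 + 100 + 100 + 95 + 85 + 80 + 45 + 35 + 30 + 25 + 15 = 715 cm.
Lower bound: ⌈715/135⌉ = 6 stock rods.
A packing using 6 stock rods:
  stock rod 1: 105 + 30 = 135
  stock rod 2: 100 + 35 = 135
  stock rod 3: 100 + 25 = 125
  stock rod 4: 95 + 15 = 110
  stock rod 5: 85 + 45 = 130
  stock rod 6: 80 = 80
This matches the lower bound, so 6 is optimal.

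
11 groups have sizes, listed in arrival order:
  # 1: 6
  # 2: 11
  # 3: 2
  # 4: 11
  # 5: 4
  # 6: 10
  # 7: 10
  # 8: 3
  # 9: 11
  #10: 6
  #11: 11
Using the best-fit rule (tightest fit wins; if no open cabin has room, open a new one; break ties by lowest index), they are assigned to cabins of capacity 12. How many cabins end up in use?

8

  6 → cabin 1 (new)  [load 6/12]
  11 → cabin 2 (new)  [load 11/12]
  2 → cabin 1  [load 8/12]
  11 → cabin 3 (new)  [load 11/12]
  4 → cabin 1  [load 12/12]
  10 → cabin 4 (new)  [load 10/12]
  10 → cabin 5 (new)  [load 10/12]
  3 → cabin 6 (new)  [load 3/12]
  11 → cabin 7 (new)  [load 11/12]
  6 → cabin 6  [load 9/12]
  11 → cabin 8 (new)  [load 11/12]
8 cabins opened.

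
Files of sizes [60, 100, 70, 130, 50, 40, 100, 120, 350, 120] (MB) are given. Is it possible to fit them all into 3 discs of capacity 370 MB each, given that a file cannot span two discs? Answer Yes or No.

No

Total = 1140 MB; ⌈1140/370⌉ = 4.
At least 4 discs are required, but only 3 are allowed.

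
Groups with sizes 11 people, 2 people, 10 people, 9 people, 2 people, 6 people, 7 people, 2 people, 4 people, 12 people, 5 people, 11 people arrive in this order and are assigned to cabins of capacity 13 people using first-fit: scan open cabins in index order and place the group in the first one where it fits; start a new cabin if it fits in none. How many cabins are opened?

7

  11 → cabin 1 (new)  [load 11/13]
  2 → cabin 1  [load 13/13]
  10 → cabin 2 (new)  [load 10/13]
  9 → cabin 3 (new)  [load 9/13]
  2 → cabin 2  [load 12/13]
  6 → cabin 4 (new)  [load 6/13]
  7 → cabin 4  [load 13/13]
  2 → cabin 3  [load 11/13]
  4 → cabin 5 (new)  [load 4/13]
  12 → cabin 6 (new)  [load 12/13]
  5 → cabin 5  [load 9/13]
  11 → cabin 7 (new)  [load 11/13]
7 cabins opened.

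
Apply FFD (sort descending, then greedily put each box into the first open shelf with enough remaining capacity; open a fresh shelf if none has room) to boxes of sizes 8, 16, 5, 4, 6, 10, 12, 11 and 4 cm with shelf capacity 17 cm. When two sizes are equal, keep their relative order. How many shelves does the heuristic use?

Sorted descending: 16, 12, 11, 10, 8, 6, 5, 4, 4.
  16 → shelf 1 (new)  [load 16/17]
  12 → shelf 2 (new)  [load 12/17]
  11 → shelf 3 (new)  [load 11/17]
  10 → shelf 4 (new)  [load 10/17]
  8 → shelf 5 (new)  [load 8/17]
  6 → shelf 3  [load 17/17]
  5 → shelf 2  [load 17/17]
  4 → shelf 4  [load 14/17]
  4 → shelf 5  [load 12/17]
5 shelves opened.

5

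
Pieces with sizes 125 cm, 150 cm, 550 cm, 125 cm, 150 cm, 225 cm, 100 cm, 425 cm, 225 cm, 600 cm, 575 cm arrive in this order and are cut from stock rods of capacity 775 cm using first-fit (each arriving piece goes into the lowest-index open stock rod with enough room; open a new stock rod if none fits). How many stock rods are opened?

5

  125 → stock rod 1 (new)  [load 125/775]
  150 → stock rod 1  [load 275/775]
  550 → stock rod 2 (new)  [load 550/775]
  125 → stock rod 1  [load 400/775]
  150 → stock rod 1  [load 550/775]
  225 → stock rod 1  [load 775/775]
  100 → stock rod 2  [load 650/775]
  425 → stock rod 3 (new)  [load 425/775]
  225 → stock rod 3  [load 650/775]
  600 → stock rod 4 (new)  [load 600/775]
  575 → stock rod 5 (new)  [load 575/775]
5 stock rods opened.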